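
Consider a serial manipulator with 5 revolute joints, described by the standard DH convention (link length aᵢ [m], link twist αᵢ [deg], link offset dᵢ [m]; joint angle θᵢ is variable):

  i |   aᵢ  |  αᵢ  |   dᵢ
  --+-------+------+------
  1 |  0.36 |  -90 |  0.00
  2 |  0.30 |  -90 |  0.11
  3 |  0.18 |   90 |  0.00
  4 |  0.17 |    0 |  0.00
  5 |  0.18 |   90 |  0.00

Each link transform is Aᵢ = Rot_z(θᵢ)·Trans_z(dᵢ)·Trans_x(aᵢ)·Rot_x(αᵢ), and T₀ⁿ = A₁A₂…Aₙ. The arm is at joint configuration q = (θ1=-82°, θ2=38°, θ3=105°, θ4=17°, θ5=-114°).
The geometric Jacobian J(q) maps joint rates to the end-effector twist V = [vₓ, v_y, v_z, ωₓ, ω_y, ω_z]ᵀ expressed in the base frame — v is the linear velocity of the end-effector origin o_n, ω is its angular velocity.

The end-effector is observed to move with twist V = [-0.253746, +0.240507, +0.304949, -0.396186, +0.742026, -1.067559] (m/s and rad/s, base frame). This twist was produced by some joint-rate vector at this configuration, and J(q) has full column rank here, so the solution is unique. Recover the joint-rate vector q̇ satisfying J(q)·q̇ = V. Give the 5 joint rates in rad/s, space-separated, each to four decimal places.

o_n = [-0.1128, -0.6323, -0.0320]
J₁: ẑ×o_n = [0.6323, -0.1128, 0.0000], ω = ẑ
J2: z=[0.9903, 0.1392, 0.0000] o=[0.0501, -0.3565, 0.0000] → [-0.0045, 0.0317, -0.2504, 0.9903, 0.1392, 0.0000]
J3: z=[-0.0857, 0.6097, -0.7880] o=[0.1919, -0.5753, -0.1847] → [0.0482, 0.2532, 0.1907, -0.0857, 0.6097, -0.7880]
J4: z=[-0.1504, -0.7898, -0.5947] o=[0.0146, -0.5631, -0.1560] → [-0.1391, 0.0945, -0.0903, -0.1504, -0.7898, -0.5947]
J5: z=[-0.1504, -0.7898, -0.5947] o=[-0.1497, -0.5219, -0.1693] → [-0.1741, -0.0013, 0.0458, -0.1504, -0.7898, -0.5947]
q̇ = J⁺·V = [-0.5350, -0.3680, 0.9060, -0.3970, 0.0920]

-0.5350 -0.3680 0.9060 -0.3970 0.0920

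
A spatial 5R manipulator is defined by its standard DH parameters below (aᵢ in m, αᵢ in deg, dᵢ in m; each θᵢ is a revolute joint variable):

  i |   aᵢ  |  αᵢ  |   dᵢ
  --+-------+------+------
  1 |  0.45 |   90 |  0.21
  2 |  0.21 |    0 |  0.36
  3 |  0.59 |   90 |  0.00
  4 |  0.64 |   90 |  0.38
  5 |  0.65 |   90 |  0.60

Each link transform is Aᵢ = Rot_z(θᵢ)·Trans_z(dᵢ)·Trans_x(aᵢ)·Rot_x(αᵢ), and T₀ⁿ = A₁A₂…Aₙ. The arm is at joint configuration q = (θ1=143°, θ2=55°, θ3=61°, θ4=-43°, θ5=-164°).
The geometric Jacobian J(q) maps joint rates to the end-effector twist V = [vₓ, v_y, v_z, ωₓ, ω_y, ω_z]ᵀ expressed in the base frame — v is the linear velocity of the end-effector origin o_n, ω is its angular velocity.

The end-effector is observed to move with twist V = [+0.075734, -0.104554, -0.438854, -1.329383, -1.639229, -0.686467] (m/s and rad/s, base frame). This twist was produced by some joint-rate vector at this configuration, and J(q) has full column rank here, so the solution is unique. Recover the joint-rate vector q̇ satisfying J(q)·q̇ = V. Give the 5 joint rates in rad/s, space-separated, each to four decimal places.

o_n = [-0.5862, 0.3301, 0.6425]
J₁: ẑ×o_n = [-0.3301, -0.5862, 0.0000], ω = ẑ
J2: z=[0.6018, 0.7986, 0.0000] o=[-0.3594, 0.2708, 0.2100] → [0.3454, -0.2603, 0.2168, 0.6018, 0.7986, 0.0000]
J3: z=[0.6018, 0.7986, 0.0000] o=[-0.2389, 0.6308, 0.3820] → [0.2081, -0.1568, 0.0964, 0.6018, 0.7986, 0.0000]
J4: z=[-0.7178, 0.5409, 0.4384] o=[-0.0324, 0.4752, 0.9123] → [-0.0823, -0.4364, 0.4037, -0.7178, 0.5409, 0.4384]
J5: z=[-0.6789, -0.4042, -0.6130] o=[-0.4039, 0.2086, 1.4996] → [0.4208, -0.4701, -0.1561, -0.6789, -0.4042, -0.6130]
q̇ = J⁺·V = [0.0220, -0.4430, -0.9480, -0.2430, 0.9820]

0.0220 -0.4430 -0.9480 -0.2430 0.9820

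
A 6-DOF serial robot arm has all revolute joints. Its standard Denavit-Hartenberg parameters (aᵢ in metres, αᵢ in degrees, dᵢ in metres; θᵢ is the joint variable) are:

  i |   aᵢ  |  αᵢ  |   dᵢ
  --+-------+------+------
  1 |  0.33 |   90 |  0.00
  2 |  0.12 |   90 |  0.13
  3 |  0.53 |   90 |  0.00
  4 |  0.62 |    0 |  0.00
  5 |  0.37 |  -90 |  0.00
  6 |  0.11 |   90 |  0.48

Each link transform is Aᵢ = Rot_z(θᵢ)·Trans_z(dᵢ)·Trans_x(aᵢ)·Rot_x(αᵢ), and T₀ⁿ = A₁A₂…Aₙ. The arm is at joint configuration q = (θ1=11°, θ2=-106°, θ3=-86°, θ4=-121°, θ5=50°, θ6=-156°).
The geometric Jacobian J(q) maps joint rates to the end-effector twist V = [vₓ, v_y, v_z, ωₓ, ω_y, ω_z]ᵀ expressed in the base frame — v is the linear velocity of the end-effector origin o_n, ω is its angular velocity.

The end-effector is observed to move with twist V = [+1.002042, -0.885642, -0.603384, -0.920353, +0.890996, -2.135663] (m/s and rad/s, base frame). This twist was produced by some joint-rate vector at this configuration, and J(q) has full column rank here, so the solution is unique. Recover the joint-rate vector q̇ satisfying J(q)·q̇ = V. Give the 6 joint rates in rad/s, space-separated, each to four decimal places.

o_n = [0.7648, 0.7839, -0.2965]
J₁: ẑ×o_n = [-0.7839, 0.7648, 0.0000], ω = ẑ
J2: z=[0.1908, -0.9816, 0.0000] o=[0.3239, 0.0630, 0.0000] → [0.2911, 0.0566, 0.5704, 0.1908, -0.9816, 0.0000]
J3: z=[-0.9436, -0.1834, 0.2756] o=[0.3163, -0.0710, -0.1154] → [-0.2024, -0.0473, -0.7244, -0.9436, -0.1834, 0.2756]
J4: z=[0.2566, 0.1209, 0.9589] o=[0.2054, 0.4461, -0.1509] → [-0.3415, 0.5738, 0.0190, 0.2566, 0.1209, 0.9589]
J5: z=[0.2566, 0.1209, 0.9589] o=[0.7737, 0.2320, -0.2760] → [-0.5317, -0.0032, 0.1427, 0.2566, 0.1209, 0.9589]
J6: z=[-0.5050, 0.8627, 0.0263] o=[1.0786, 0.4137, -0.3805] → [0.0627, 0.0341, 0.0837, -0.5050, 0.8627, 0.0263]
q̇ = J⁺·V = [-0.5790, -0.7150, 0.1200, -0.7250, -0.9460, 0.4790]

-0.5790 -0.7150 0.1200 -0.7250 -0.9460 0.4790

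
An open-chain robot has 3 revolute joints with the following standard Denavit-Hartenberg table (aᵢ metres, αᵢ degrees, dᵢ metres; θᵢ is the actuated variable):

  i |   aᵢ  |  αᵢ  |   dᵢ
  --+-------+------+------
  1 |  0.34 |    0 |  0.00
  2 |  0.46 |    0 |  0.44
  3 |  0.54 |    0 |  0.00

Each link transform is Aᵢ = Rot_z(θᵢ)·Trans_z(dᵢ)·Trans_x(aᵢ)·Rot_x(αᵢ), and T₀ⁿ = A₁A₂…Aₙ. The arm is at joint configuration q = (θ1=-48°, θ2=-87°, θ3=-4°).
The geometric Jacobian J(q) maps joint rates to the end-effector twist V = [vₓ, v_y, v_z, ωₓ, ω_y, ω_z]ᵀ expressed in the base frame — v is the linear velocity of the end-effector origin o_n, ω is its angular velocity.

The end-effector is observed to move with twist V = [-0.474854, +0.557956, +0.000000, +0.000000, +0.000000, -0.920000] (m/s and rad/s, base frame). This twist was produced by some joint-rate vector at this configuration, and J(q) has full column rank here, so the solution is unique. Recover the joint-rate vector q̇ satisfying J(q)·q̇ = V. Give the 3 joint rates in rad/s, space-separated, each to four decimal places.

0.0710 -0.5840 -0.4070

o_n = [-0.5053, -0.9322, 0.4400]
J₁: ẑ×o_n = [0.9322, -0.5053, 0.0000], ω = ẑ
J2: z=[0.0000, 0.0000, 1.0000] o=[0.2275, -0.2527, 0.0000] → [0.6795, -0.7328, 0.0000, 0.0000, 0.0000, 1.0000]
J3: z=[0.0000, 0.0000, 1.0000] o=[-0.0978, -0.5779, 0.4400] → [0.3543, -0.4075, 0.0000, 0.0000, 0.0000, 1.0000]
q̇ = J⁺·V = [0.0710, -0.5840, -0.4070]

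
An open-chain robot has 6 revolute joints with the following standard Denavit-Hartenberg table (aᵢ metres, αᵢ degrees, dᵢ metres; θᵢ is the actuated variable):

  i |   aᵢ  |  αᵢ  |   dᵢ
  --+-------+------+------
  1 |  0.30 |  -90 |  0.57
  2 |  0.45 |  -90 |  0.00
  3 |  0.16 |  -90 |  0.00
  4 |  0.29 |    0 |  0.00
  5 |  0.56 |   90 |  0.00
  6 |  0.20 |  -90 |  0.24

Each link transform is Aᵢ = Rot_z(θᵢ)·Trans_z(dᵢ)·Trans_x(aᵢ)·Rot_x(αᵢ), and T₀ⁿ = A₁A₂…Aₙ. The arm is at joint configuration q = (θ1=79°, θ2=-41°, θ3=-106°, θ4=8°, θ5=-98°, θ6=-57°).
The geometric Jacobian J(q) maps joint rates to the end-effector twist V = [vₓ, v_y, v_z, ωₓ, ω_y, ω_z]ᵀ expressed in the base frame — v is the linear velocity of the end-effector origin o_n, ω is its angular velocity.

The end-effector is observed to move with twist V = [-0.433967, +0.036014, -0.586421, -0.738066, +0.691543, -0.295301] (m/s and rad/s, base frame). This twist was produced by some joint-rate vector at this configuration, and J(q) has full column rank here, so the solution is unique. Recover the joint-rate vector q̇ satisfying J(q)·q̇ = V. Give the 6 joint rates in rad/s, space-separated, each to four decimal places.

o_n = [0.0192, 0.9001, 0.2476]
J₁: ẑ×o_n = [-0.9001, 0.0192, 0.0000], ω = ẑ
J2: z=[-0.9816, 0.1908, 0.0000] o=[0.0572, 0.2945, 0.5700] → [-0.0615, -0.3165, -0.5872, -0.9816, 0.1908, 0.0000]
J3: z=[0.1252, 0.6440, -0.7547] o=[0.1220, 0.6279, 0.8652] → [-0.1923, 0.1550, 0.1003, 0.1252, 0.6440, -0.7547]
J4: z=[-0.1321, 0.7647, 0.6306] o=[-0.0353, 0.6245, 0.8363] → [-0.6240, -0.0434, -0.0781, -0.1321, 0.7647, 0.6306]
J5: z=[-0.1321, 0.7647, 0.6306] o=[-0.3227, 0.5926, 0.8148] → [-0.6277, 0.1407, -0.3021, -0.1321, 0.7647, 0.6306]
J6: z=[0.9833, 0.0208, 0.1808] o=[-0.2526, 0.9532, 0.3922] → [0.0066, 0.1913, -0.0579, 0.9833, 0.0208, 0.1808]
q̇ = J⁺·V = [0.1950, 0.7480, 0.7230, -0.8520, 0.9630, -0.0810]

0.1950 0.7480 0.7230 -0.8520 0.9630 -0.0810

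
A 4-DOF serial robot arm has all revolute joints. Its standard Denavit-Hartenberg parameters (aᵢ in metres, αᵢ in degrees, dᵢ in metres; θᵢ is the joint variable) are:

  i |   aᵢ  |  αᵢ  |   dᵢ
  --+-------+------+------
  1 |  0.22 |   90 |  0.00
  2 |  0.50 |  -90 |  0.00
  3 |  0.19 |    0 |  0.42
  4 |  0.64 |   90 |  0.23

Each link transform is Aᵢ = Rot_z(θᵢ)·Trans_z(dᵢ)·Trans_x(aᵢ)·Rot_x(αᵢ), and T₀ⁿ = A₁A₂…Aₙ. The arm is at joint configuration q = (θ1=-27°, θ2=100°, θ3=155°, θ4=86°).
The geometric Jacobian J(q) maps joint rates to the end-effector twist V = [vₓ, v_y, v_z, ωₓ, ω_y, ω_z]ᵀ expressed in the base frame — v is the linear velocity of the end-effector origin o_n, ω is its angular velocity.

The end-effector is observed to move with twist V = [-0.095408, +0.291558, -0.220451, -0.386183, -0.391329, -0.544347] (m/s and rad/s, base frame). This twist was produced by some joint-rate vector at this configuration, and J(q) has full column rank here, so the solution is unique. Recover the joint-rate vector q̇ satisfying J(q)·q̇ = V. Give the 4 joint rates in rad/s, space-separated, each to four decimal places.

o_n = [-0.5947, -0.2351, -0.0956]
J₁: ẑ×o_n = [0.2351, -0.5947, 0.0000], ω = ẑ
J2: z=[-0.4540, -0.8910, 0.0000] o=[0.1960, -0.0999, 0.0000] → [0.0852, -0.0434, -0.6432, -0.4540, -0.8910, 0.0000]
J3: z=[-0.8775, 0.4471, -0.1736] o=[0.1187, -0.0605, 0.4924] → [-0.2932, -0.3921, 0.4722, -0.8775, 0.4471, -0.1736]
J4: z=[-0.8775, 0.4471, -0.1736] o=[-0.1868, 0.1853, 0.2499] → [-0.2275, -0.2323, 0.5513, -0.8775, 0.4471, -0.1736]
q̇ = J⁺·V = [-0.5150, 0.5240, -0.2960, 0.4650]

-0.5150 0.5240 -0.2960 0.4650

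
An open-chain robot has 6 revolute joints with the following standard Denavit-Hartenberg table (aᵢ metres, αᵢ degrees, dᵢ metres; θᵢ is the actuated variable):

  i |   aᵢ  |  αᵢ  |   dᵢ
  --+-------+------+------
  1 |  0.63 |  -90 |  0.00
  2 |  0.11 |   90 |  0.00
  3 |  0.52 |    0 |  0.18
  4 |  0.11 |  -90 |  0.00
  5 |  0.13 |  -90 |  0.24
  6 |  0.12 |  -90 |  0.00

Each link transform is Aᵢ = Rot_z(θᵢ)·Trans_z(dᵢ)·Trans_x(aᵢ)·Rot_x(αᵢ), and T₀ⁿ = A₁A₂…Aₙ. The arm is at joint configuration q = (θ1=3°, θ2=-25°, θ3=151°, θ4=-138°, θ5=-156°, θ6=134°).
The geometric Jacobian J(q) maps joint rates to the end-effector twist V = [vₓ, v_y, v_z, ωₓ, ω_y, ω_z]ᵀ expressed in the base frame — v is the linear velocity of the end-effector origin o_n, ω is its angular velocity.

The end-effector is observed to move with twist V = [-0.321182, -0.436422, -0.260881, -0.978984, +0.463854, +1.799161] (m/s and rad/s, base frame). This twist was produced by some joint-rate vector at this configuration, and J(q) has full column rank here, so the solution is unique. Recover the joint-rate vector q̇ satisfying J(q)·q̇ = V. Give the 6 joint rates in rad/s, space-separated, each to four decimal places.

o_n = [0.2394, 0.4301, 0.0477]
J₁: ẑ×o_n = [-0.4301, 0.2394, 0.0000], ω = ẑ
J2: z=[-0.0523, 0.9986, 0.0000] o=[0.6291, 0.0330, 0.0000] → [0.0477, 0.0025, 0.3684, -0.0523, 0.9986, 0.0000]
J3: z=[-0.4220, -0.0221, 0.9063] o=[0.7287, 0.0382, 0.0465] → [-0.3552, -0.4429, -0.1762, -0.4220, -0.0221, 0.9063]
J4: z=[-0.4220, -0.0221, 0.9063] o=[0.2279, 0.2644, 0.0174] → [-0.1509, 0.0232, -0.0697, -0.4220, -0.0221, 0.9063]
J5: z=[-0.2546, 0.9624, -0.0951] o=[0.3236, 0.2942, 0.0627] → [-0.0015, 0.0042, 0.0464, -0.2546, 0.9624, -0.0951]
J6: z=[-0.0317, 0.0900, 0.9954] o=[0.1369, 0.4918, 0.0389] → [0.0622, 0.1024, -0.0073, -0.0317, 0.0900, 0.9954]
q̇ = J⁺·V = [-0.3380, -0.1350, 0.9630, 0.9630, 0.6240, 0.4530]

-0.3380 -0.1350 0.9630 0.9630 0.6240 0.4530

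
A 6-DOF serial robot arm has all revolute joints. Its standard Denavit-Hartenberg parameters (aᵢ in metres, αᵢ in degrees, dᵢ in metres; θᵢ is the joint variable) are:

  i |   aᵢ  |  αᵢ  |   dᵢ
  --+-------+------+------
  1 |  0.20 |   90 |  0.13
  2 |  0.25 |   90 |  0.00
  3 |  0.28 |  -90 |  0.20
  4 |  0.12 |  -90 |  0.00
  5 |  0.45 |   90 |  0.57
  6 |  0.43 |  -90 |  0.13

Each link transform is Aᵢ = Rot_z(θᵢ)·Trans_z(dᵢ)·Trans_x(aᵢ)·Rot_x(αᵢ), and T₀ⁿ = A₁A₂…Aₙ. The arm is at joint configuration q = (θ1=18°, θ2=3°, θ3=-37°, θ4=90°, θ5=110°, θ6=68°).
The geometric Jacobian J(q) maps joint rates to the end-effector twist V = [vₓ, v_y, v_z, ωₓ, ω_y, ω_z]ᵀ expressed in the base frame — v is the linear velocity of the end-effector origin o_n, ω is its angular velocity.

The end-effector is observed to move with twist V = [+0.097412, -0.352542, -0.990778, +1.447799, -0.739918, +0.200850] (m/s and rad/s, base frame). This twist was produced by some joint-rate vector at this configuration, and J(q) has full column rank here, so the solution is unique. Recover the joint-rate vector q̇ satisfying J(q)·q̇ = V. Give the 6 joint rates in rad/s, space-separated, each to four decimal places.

0.0870 0.6500 -0.6550 0.8750 -0.6190 -0.6400

o_n = [-0.4647, -0.0672, -0.0718]
J₁: ẑ×o_n = [0.0672, -0.4647, 0.0000], ω = ẑ
J2: z=[0.3090, -0.9511, 0.0000] o=[0.1902, 0.0618, 0.1300] → [0.1919, 0.0624, -0.6627, 0.3090, -0.9511, 0.0000]
J3: z=[0.0498, 0.0162, -0.9986] o=[0.4276, 0.1390, 0.1431] → [-0.2094, 0.9018, 0.0042, 0.0498, 0.0162, -0.9986]
J4: z=[0.8184, -0.5738, 0.0315] o=[0.5979, 0.3715, -0.0449] → [0.0292, -0.0115, -0.9687, 0.8184, -0.5738, 0.0315]
J5: z=[-0.5725, -0.8188, -0.0418] o=[0.5919, 0.3695, 0.0749] → [0.1019, -0.0398, -0.6151, -0.5725, -0.8188, -0.0418]
J6: z=[-0.3267, 0.1811, 0.9276] o=[-0.0728, 0.1479, -0.1159] → [0.2076, -0.3491, 0.1412, -0.3267, 0.1811, 0.9276]
q̇ = J⁺·V = [0.0870, 0.6500, -0.6550, 0.8750, -0.6190, -0.6400]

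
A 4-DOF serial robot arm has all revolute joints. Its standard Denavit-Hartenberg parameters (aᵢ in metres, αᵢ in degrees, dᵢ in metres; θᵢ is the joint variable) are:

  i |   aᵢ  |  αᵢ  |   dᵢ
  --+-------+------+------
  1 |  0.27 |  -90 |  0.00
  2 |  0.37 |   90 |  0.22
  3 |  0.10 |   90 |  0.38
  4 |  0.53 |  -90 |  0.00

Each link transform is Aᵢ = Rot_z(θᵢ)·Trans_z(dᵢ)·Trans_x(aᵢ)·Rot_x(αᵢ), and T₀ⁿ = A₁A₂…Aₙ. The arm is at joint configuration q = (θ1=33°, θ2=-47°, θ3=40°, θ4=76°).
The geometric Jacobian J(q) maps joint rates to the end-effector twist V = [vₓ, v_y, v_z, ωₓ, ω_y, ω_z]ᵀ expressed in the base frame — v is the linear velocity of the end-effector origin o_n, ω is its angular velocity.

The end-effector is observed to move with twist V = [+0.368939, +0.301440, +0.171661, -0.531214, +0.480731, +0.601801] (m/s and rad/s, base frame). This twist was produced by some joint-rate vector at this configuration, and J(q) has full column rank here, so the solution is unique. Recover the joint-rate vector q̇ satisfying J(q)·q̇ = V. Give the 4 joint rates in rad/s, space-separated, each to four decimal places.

0.4850 0.6450 0.2140 -0.0620

o_n = [-0.2102, 0.3008, 1.0083]
J₁: ẑ×o_n = [-0.3008, -0.2102, 0.0000], ω = ẑ
J2: z=[-0.5446, 0.8387, 0.0000] o=[0.2264, 0.1471, 0.0000] → [0.8457, 0.5492, 0.2824, -0.5446, 0.8387, 0.0000]
J3: z=[-0.6134, -0.3983, 0.6820] o=[0.3183, 0.4690, 0.2706] → [-0.1791, 0.0921, -0.1073, -0.6134, -0.3983, 0.6820]
J4: z=[0.7849, -0.4037, 0.4701] o=[0.0940, 0.4000, 0.5858] → [-0.1239, -0.4746, -0.2007, 0.7849, -0.4037, 0.4701]
q̇ = J⁺·V = [0.4850, 0.6450, 0.2140, -0.0620]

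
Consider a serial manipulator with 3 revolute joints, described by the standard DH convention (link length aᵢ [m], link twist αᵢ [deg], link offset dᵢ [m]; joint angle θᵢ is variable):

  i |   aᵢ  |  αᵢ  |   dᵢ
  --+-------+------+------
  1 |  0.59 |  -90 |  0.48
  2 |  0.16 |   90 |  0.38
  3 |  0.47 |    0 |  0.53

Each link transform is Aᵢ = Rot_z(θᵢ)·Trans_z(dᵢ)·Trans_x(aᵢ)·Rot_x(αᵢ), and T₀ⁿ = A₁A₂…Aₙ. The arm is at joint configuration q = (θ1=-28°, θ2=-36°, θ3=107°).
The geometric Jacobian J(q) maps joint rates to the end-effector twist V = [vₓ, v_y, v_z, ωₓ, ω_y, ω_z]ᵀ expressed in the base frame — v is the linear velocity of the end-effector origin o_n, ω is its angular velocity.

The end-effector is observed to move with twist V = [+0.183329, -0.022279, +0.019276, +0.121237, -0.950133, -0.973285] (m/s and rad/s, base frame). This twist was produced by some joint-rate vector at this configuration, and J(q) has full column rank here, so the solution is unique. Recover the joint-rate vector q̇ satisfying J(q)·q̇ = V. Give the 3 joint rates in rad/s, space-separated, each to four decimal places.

-0.2120 -0.7820 -0.9410

o_n = [0.6514, 0.5931, 0.9221]
J₁: ẑ×o_n = [-0.5931, 0.6514, 0.0000], ω = ẑ
J2: z=[0.4695, 0.8829, 0.0000] o=[0.5209, -0.2770, 0.4800] → [0.3903, -0.2075, 0.2933, 0.4695, 0.8829, 0.0000]
J3: z=[-0.5190, 0.2759, 0.8090] o=[0.8136, -0.0022, 0.5740] → [-0.3856, 0.0494, -0.2642, -0.5190, 0.2759, 0.8090]
q̇ = J⁺·V = [-0.2120, -0.7820, -0.9410]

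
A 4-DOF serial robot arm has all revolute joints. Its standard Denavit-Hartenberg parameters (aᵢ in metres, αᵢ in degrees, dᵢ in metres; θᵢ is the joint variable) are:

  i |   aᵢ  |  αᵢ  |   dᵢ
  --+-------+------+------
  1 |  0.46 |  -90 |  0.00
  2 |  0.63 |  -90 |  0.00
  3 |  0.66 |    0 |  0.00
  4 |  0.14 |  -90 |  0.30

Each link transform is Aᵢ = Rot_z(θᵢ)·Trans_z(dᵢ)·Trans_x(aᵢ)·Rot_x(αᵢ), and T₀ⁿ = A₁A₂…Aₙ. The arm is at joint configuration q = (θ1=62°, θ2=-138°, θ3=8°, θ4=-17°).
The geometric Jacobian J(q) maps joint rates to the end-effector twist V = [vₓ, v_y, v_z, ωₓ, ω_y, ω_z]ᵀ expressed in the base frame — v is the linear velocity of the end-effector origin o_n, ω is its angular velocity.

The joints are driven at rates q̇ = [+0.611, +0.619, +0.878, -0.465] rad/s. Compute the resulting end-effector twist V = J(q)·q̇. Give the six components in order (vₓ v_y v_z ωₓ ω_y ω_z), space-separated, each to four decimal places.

o_n = [-0.1241, -0.3824, 1.1743]
J₁: ẑ×o_n = [0.3824, -0.1241, 0.0000], ω = ẑ
J2: z=[-0.8829, 0.4695, 0.0000] o=[0.2160, 0.4062, 0.0000] → [0.5513, 1.0369, 0.8559, -0.8829, 0.4695, 0.0000]
J3: z=[0.3141, 0.5908, 0.7431] o=[-0.0038, -0.0072, 0.4216] → [0.7236, -0.3259, -0.0468, 0.3141, 0.5908, 0.7431]
J4: z=[0.3141, 0.5908, 0.7431] o=[-0.1508, -0.4792, 0.8589] → [0.1144, -0.0793, 0.0147, 0.3141, 0.5908, 0.7431]
V = J·q̇ = [1.1570, 0.3168, 0.4819, -0.4168, 0.5346, 0.9179]

1.1570 0.3168 0.4819 -0.4168 0.5346 0.9179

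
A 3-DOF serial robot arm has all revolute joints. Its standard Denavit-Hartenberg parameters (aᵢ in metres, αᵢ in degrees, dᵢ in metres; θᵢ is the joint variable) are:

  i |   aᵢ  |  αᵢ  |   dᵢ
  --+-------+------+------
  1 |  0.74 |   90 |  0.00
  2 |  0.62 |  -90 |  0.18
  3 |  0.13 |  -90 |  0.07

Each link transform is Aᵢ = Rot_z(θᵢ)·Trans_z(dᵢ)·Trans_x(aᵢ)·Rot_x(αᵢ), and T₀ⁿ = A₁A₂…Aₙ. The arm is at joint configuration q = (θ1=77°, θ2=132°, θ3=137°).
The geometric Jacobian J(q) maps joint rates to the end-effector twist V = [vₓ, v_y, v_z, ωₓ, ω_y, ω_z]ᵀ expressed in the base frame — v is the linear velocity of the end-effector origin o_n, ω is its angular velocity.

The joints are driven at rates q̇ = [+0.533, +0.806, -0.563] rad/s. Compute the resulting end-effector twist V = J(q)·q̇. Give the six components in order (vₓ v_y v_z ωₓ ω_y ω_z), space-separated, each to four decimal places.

-0.2858 -0.2023 -0.2879 0.8795 0.2264 0.9097

o_n = [0.1647, 0.3076, 0.3433]
J₁: ẑ×o_n = [-0.3076, 0.1647, 0.0000], ω = ẑ
J2: z=[0.9744, -0.2250, 0.0000] o=[0.1665, 0.7210, 0.0000] → [-0.0772, -0.3345, -0.4033, 0.9744, -0.2250, 0.0000]
J3: z=[-0.1672, -0.7241, -0.6691] o=[0.2485, 0.2763, 0.4607] → [0.1060, 0.0364, -0.0659, -0.1672, -0.7241, -0.6691]
V = J·q̇ = [-0.2858, -0.2023, -0.2879, 0.8795, 0.2264, 0.9097]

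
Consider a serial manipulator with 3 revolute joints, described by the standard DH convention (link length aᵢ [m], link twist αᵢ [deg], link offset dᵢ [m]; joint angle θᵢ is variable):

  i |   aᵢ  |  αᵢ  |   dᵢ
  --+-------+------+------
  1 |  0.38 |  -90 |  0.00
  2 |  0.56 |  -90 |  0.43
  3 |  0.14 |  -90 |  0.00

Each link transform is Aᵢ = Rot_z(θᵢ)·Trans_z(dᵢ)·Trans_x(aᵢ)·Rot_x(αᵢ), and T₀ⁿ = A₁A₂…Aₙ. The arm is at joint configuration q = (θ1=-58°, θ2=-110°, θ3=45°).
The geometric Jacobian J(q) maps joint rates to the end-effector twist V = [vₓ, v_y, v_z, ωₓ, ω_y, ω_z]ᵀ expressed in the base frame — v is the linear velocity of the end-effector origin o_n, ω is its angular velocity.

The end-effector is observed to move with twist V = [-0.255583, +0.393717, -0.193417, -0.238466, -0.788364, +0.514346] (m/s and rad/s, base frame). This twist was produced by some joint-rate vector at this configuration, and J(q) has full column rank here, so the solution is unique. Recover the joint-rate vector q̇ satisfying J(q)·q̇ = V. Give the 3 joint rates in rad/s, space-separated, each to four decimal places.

o_n = [0.3626, 0.0443, 0.6193]
J₁: ẑ×o_n = [-0.0443, 0.3626, 0.0000], ω = ẑ
J2: z=[0.8480, 0.5299, 0.0000] o=[0.2014, -0.3223, 0.0000] → [0.3282, -0.5252, 0.2254, 0.8480, 0.5299, 0.0000]
J3: z=[0.4980, -0.7969, 0.3420] o=[0.4645, 0.0680, 0.5262] → [-0.0660, -0.0812, -0.0930, 0.4980, -0.7969, 0.3420]
q̇ = J⁺·V = [0.3170, -0.6200, 0.5770]

0.3170 -0.6200 0.5770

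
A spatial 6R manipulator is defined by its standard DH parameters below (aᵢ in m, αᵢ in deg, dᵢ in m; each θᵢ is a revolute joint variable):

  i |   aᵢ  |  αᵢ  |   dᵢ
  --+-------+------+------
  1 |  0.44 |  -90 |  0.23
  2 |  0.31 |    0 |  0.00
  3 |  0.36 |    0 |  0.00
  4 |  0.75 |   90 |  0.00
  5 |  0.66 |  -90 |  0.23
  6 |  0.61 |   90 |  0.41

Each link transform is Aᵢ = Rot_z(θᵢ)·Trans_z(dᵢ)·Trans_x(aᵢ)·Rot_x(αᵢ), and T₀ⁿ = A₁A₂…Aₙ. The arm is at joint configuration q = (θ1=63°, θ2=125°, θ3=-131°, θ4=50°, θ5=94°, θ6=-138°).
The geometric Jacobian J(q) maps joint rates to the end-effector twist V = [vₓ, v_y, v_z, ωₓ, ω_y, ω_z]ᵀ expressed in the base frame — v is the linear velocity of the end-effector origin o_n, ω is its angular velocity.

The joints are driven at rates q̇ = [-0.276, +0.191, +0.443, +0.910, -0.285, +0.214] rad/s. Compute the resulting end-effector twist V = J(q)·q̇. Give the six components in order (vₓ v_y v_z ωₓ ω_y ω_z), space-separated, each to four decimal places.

o_n = [0.4313, 1.2375, 0.2459]
J₁: ẑ×o_n = [-1.2375, 0.4313, 0.0000], ω = ẑ
J2: z=[-0.8910, 0.4540, 0.0000] o=[0.1998, 0.3920, 0.2300] → [0.0072, 0.0142, -0.8585, -0.8910, 0.4540, 0.0000]
J3: z=[-0.8910, 0.4540, 0.0000] o=[0.1190, 0.2336, -0.0239] → [0.1225, 0.2404, -1.0363, -0.8910, 0.4540, 0.0000]
J4: z=[-0.8910, 0.4540, 0.0000] o=[0.2816, 0.5526, 0.0137] → [0.1054, 0.2069, -0.6782, -0.8910, 0.4540, 0.0000]
J5: z=[0.3154, 0.6189, 0.7193] o=[0.5265, 1.0333, -0.5073] → [0.3193, -0.3060, 0.1234, 0.3154, 0.6189, 0.7193]
J6: z=[-0.2636, -0.6710, 0.6930] o=[-0.0026, 1.4451, -0.3099] → [-0.2291, 0.4472, 0.3459, -0.2636, -0.6710, 0.6930]
V = J·q̇ = [0.3531, 0.3614, -1.2014, -1.5220, 0.3810, -0.3327]

0.3531 0.3614 -1.2014 -1.5220 0.3810 -0.3327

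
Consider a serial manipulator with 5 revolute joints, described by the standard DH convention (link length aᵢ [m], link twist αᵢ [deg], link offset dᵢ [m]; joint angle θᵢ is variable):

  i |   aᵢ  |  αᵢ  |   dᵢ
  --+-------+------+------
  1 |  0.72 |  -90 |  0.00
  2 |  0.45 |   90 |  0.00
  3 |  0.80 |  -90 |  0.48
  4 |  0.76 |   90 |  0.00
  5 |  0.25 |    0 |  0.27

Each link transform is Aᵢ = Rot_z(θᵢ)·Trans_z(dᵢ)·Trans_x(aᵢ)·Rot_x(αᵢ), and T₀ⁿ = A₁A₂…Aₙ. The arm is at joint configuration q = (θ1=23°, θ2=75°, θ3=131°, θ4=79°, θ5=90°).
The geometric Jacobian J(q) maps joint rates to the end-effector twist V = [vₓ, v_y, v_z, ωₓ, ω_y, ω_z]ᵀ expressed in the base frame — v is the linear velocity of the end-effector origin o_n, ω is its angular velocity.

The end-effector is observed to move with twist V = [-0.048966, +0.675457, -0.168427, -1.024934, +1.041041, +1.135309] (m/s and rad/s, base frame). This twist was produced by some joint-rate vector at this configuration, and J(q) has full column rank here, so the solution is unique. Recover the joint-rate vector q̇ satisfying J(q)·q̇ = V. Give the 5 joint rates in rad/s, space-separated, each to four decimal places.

o_n = [0.0524, 0.8362, 0.4589]
J₁: ẑ×o_n = [-0.8362, 0.0524, 0.0000], ω = ẑ
J2: z=[-0.3907, 0.9205, 0.0000] o=[0.6628, 0.2813, 0.0000] → [0.4224, 0.1793, 0.3450, -0.3907, 0.9205, 0.0000]
J3: z=[0.8891, 0.3774, 0.2588] o=[0.7700, 0.3268, -0.4347] → [0.2054, -0.9802, 0.7237, 0.8891, 0.3774, 0.2588]
J4: z=[0.0765, -0.6802, 0.7290] o=[0.8358, 1.0107, 0.1965] → [-0.0512, -0.5912, -0.5462, 0.0765, -0.6802, 0.7290]
J5: z=[-0.2732, 0.6888, 0.6714] o=[0.1070, 0.8202, 0.0953] → [0.2397, 0.0626, 0.0333, -0.2732, 0.6888, 0.6714]
q̇ = J⁺·V = [0.5720, 0.7910, -0.5430, 0.1430, 0.8930]

0.5720 0.7910 -0.5430 0.1430 0.8930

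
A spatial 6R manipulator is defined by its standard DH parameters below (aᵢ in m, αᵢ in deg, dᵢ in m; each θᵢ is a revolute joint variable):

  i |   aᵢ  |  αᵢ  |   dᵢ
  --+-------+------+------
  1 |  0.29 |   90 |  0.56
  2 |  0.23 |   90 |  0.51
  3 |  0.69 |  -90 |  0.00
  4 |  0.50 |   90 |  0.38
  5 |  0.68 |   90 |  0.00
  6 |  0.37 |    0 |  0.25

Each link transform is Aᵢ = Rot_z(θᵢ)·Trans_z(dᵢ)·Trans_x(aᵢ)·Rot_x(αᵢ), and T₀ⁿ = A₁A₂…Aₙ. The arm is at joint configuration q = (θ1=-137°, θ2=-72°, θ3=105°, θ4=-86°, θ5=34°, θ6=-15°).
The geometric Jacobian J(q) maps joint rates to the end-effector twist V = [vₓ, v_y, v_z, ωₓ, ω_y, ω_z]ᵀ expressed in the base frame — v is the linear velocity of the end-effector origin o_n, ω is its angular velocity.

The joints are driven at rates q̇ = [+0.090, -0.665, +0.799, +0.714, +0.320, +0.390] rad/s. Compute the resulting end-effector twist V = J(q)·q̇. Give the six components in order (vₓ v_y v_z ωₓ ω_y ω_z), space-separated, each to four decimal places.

-0.2017 0.0243 2.2044 1.5129 -0.0383 0.0530

o_n = [0.1870, 1.7810, 0.7917]
J₁: ẑ×o_n = [-1.7810, 0.1870, 0.0000], ω = ẑ
J2: z=[-0.6820, 0.7314, 0.0000] o=[-0.2121, -0.1978, 0.5600] → [0.1694, 0.1580, -1.6414, -0.6820, 0.7314, 0.0000]
J3: z=[0.6956, 0.6486, -0.3090] o=[-0.6119, 0.1267, 0.3413] → [0.8034, -0.5602, 0.6324, 0.6956, 0.6486, -0.3090]
J4: z=[0.3948, 0.0143, 0.9187] o=[-1.0261, 0.6518, 0.5111] → [-1.0333, 1.0037, 0.4285, 0.3948, 0.0143, 0.9187]
J5: z=[0.6473, -0.7139, -0.2671] o=[-0.5501, 1.0073, 0.7146] → [0.1517, -0.2468, 1.0270, 0.6473, -0.7139, -0.2671]
J6: z=[0.0373, 0.3797, -0.9244] o=[-0.0324, 1.4074, 0.8999] → [0.3043, -0.1988, -0.0694, 0.0373, 0.3797, -0.9244]
V = J·q̇ = [-0.2017, 0.0243, 2.2044, 1.5129, -0.0383, 0.0530]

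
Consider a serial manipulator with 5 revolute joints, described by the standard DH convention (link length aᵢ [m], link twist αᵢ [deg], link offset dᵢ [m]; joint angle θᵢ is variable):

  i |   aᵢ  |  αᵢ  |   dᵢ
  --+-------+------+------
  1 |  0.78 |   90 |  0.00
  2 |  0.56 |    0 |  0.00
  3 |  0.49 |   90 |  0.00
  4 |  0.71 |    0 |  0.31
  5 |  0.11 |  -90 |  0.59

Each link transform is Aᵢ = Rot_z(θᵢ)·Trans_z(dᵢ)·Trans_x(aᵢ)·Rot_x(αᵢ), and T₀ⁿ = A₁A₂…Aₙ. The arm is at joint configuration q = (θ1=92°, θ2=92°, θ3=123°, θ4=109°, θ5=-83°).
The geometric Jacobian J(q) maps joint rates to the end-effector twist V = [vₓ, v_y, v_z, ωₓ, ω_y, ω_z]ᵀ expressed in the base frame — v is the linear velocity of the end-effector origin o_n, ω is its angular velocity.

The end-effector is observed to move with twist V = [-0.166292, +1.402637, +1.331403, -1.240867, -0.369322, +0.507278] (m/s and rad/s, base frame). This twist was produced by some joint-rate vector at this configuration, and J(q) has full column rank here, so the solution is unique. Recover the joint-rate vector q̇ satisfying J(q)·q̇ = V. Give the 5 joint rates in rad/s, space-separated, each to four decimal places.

0.0420 -0.4840 -0.7690 0.7590 -0.1910

o_n = [0.7208, -0.0236, 1.0917]
J₁: ẑ×o_n = [0.0236, 0.7208, -0.0000], ω = ẑ
J2: z=[0.9994, 0.0349, 0.0000] o=[-0.0272, 0.7795, 0.0000] → [0.0381, -1.0911, -0.8288, 0.9994, 0.0349, 0.0000]
J3: z=[0.9994, 0.0349, 0.0000] o=[-0.0265, 0.7600, 0.5597] → [0.0186, -0.5317, -0.8092, 0.9994, 0.0349, 0.0000]
J4: z=[0.0200, -0.5732, 0.8192] o=[-0.0125, 0.3589, 0.2786] → [-0.1528, 0.5844, 0.4127, 0.0200, -0.5732, 0.8192]
J5: z=[0.0200, -0.5732, 0.8192] o=[0.6580, 0.3938, 0.6651] → [0.0974, 0.0429, 0.0277, 0.0200, -0.5732, 0.8192]
q̇ = J⁺·V = [0.0420, -0.4840, -0.7690, 0.7590, -0.1910]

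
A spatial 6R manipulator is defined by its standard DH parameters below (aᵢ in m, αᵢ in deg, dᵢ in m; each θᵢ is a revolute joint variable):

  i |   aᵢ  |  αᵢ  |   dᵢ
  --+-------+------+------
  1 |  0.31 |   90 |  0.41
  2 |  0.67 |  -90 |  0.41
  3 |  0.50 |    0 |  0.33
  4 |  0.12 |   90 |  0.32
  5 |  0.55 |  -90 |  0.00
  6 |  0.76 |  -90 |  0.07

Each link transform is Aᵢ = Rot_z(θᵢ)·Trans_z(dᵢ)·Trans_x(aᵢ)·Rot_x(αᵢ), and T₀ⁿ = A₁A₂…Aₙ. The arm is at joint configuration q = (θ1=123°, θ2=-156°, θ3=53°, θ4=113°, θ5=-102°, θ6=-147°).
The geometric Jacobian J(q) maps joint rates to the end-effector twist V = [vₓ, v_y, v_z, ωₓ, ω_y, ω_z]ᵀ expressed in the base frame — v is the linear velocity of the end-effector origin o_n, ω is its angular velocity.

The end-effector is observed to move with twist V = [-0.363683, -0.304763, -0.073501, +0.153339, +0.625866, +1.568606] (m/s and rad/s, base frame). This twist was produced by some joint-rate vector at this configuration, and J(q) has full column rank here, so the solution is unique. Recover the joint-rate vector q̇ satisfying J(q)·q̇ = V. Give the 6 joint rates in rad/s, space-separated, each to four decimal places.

o_n = [-0.2652, -0.4012, -0.6027]
J₁: ẑ×o_n = [0.4012, -0.2652, 0.0000], ω = ẑ
J2: z=[0.8387, 0.5446, 0.0000] o=[-0.1688, 0.2600, 0.4100] → [-0.5515, 0.8493, -0.5021, 0.8387, 0.5446, 0.0000]
J3: z=[-0.2215, 0.3411, -0.9135] o=[0.5084, -0.0300, 0.1375] → [-0.5916, 0.5427, 0.3461, -0.2215, 0.3411, -0.9135]
J4: z=[-0.2215, 0.3411, -0.9135] o=[0.2501, -0.3655, -0.2864] → [-0.1405, 0.4007, 0.1837, -0.2215, 0.3411, -0.9135]
J5: z=[-0.6934, -0.7138, -0.0984] o=[0.0969, -0.1829, -0.5313] → [0.0294, -0.0138, -0.1071, -0.6934, -0.7138, -0.0984]
J6: z=[-0.6246, 0.5274, 0.5760] o=[0.2945, -0.4364, -0.0850] → [-0.2933, -0.6457, 0.2732, -0.6246, 0.5274, 0.5760]
q̇ = J⁺·V = [0.7640, 0.5640, 0.4290, -0.8290, -0.0850, 0.7480]

0.7640 0.5640 0.4290 -0.8290 -0.0850 0.7480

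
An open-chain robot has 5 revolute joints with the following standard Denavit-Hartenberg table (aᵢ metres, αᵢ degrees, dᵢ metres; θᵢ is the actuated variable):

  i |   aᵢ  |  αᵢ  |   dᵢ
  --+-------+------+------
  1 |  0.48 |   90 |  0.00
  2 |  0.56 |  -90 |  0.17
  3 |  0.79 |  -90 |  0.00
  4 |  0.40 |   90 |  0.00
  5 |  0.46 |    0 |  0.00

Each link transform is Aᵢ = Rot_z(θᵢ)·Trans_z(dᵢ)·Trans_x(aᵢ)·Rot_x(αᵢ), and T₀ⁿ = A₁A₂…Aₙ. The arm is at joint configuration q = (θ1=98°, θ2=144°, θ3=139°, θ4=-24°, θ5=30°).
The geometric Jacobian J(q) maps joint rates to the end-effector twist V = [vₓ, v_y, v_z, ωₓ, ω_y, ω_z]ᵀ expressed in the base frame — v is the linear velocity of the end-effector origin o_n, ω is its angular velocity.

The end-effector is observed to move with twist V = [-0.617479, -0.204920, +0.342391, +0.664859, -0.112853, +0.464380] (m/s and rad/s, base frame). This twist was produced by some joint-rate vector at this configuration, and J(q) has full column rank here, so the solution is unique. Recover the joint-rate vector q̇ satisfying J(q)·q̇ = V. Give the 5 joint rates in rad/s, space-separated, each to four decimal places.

0.6060 0.4190 -0.2340 0.1150 0.5130

o_n = [-0.7701, 0.7863, -0.6962]
J₁: ẑ×o_n = [-0.7863, -0.7701, 0.0000], ω = ẑ
J2: z=[0.9903, 0.1392, 0.0000] o=[-0.0668, 0.4753, 0.0000] → [-0.0969, 0.6895, 0.4058, 0.9903, 0.1392, 0.0000]
J3: z=[0.0818, -0.5821, -0.8090] o=[0.1646, 0.0503, 0.3292] → [1.1922, 0.8401, -0.4839, 0.0818, -0.5821, -0.8090]
J4: z=[0.6735, 0.6306, -0.3856] o=[-0.4158, 0.4559, -0.0213] → [-0.2982, 0.5912, 0.4460, 0.6735, 0.6306, -0.3856]
J5: z=[0.3735, -0.7405, -0.5586] o=[-0.6709, 0.5488, -0.3150] → [0.4150, 0.1978, 0.0153, 0.3735, -0.7405, -0.5586]
q̇ = J⁺·V = [0.6060, 0.4190, -0.2340, 0.1150, 0.5130]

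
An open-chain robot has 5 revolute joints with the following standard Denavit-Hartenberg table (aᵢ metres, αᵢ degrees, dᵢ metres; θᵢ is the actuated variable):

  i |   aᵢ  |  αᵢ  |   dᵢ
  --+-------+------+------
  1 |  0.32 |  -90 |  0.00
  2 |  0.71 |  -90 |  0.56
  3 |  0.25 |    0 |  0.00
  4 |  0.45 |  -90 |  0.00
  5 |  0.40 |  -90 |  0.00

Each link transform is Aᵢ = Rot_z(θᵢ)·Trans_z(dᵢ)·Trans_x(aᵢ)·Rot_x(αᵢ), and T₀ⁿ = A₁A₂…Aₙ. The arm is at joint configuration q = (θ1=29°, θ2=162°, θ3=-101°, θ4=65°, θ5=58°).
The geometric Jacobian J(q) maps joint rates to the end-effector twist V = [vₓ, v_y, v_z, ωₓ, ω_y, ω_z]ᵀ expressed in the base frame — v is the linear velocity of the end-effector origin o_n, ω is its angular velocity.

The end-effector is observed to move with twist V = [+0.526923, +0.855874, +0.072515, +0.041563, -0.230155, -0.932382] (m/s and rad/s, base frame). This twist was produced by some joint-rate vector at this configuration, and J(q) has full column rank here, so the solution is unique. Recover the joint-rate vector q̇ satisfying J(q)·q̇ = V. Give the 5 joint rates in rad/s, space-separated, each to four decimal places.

-0.5210 0.0520 -0.1840 -0.1840 0.3380

o_n = [-1.2039, 0.6984, -0.6928]
J₁: ẑ×o_n = [-0.6984, -1.2039, 0.0000], ω = ẑ
J2: z=[-0.4848, 0.8746, 0.0000] o=[0.2799, 0.1551, 0.0000] → [-0.6059, -0.3359, 1.0344, -0.4848, 0.8746, 0.0000]
J3: z=[-0.2703, -0.1498, 0.9511] o=[-0.5822, 0.3176, -0.2194] → [-0.2913, -0.7192, -0.1961, -0.2703, -0.1498, 0.9511]
J4: z=[-0.2703, -0.1498, 0.9511] o=[-0.6615, 0.5542, -0.2047] → [-0.0640, -0.6478, -0.1202, -0.2703, -0.1498, 0.9511]
J5: z=[-0.0967, -0.9786, -0.1816] o=[-1.0926, 0.6177, -0.3172] → [0.3822, -0.0161, -0.1168, -0.0967, -0.9786, -0.1816]
q̇ = J⁺·V = [-0.5210, 0.0520, -0.1840, -0.1840, 0.3380]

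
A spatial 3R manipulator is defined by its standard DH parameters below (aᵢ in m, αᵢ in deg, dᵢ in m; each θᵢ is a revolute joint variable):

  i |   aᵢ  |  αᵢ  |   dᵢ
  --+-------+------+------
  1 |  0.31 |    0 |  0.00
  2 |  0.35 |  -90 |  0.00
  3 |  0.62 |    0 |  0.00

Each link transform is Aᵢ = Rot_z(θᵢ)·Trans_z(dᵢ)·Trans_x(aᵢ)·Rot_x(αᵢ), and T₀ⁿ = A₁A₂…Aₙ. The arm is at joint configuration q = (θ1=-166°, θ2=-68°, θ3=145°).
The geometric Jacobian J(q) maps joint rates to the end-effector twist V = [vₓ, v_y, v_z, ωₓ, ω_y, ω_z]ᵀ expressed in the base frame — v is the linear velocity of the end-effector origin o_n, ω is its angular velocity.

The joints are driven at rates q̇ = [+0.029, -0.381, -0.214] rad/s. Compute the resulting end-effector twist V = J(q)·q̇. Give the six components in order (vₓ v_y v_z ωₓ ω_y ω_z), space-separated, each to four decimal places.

-0.0875 0.0202 -0.1087 0.1731 0.1258 -0.3520

o_n = [-0.2080, -0.2027, -0.3556]
J₁: ẑ×o_n = [0.2027, -0.2080, 0.0000], ω = ẑ
J2: z=[0.0000, 0.0000, 1.0000] o=[-0.3008, -0.0750, 0.0000] → [0.1277, 0.0928, -0.0000, 0.0000, 0.0000, 1.0000]
J3: z=[-0.8090, -0.5878, 0.0000] o=[-0.5065, 0.2082, 0.0000] → [0.2090, -0.2877, 0.5079, -0.8090, -0.5878, 0.0000]
V = J·q̇ = [-0.0875, 0.0202, -0.1087, 0.1731, 0.1258, -0.3520]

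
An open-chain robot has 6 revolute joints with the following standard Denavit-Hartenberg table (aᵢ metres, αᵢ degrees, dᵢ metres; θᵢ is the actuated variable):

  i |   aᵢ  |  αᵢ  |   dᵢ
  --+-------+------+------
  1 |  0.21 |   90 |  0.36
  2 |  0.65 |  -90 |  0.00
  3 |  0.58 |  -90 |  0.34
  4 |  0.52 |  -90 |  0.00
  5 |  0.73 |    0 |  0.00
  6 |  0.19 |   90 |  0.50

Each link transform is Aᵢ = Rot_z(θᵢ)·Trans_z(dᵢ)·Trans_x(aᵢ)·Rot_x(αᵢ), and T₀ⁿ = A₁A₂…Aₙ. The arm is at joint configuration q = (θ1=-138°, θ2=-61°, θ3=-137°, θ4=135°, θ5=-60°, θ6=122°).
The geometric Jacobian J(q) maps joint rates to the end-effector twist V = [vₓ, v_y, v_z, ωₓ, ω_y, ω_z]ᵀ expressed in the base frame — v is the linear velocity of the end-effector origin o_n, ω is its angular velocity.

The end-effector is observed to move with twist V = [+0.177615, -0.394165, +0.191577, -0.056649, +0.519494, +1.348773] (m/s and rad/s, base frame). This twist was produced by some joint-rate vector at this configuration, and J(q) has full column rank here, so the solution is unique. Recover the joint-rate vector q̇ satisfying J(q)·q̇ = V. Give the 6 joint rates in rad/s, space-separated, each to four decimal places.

0.5330 0.6460 0.6070 -0.7500 -0.4830 -0.1940

o_n = [-0.6455, -0.5485, -0.7790]
J₁: ẑ×o_n = [0.5485, -0.6455, 0.0000], ω = ẑ
J2: z=[-0.6691, 0.7431, 0.0000] o=[-0.1561, -0.1405, 0.3600] → [-0.8465, -0.7622, 0.6367, -0.6691, 0.7431, 0.0000]
J3: z=[-0.6500, -0.5852, 0.4848] o=[-0.3902, -0.3514, -0.2085] → [0.4295, -0.4946, -0.0213, -0.6500, -0.5852, 0.4848]
J4: z=[-0.7351, 0.3223, -0.5965] o=[-0.7231, -0.1188, 0.3273] → [-0.6129, -0.8596, 0.2909, -0.7351, 0.3223, -0.5965]
J5: z=[-0.3232, -0.9400, -0.1095] o=[-0.4132, -0.1772, -0.0861] → [0.6107, -0.1985, -0.0984, -0.3232, -0.9400, -0.1095]
J6: z=[-0.3232, -0.9400, -0.1095] o=[-0.6604, -0.0145, -0.7534] → [-0.0344, -0.0099, 0.1866, -0.3232, -0.9400, -0.1095]
q̇ = J⁺·V = [0.5330, 0.6460, 0.6070, -0.7500, -0.4830, -0.1940]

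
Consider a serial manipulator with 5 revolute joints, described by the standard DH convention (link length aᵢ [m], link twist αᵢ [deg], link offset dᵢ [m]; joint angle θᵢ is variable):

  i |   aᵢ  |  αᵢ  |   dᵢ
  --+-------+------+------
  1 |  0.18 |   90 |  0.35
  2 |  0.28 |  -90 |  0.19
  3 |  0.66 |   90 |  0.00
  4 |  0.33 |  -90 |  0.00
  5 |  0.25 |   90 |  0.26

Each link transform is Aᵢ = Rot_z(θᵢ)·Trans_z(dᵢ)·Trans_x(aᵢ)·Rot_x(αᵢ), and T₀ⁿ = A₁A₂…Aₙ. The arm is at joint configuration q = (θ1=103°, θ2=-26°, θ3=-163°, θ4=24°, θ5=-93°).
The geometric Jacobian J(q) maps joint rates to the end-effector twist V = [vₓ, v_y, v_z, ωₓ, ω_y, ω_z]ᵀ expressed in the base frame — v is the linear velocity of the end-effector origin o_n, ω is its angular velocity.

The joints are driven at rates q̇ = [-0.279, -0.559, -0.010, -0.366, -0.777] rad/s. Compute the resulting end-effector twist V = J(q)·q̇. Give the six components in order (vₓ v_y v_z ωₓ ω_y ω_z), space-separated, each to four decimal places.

o_n = [0.2375, -0.1489, 0.9423]
J₁: ẑ×o_n = [0.1489, 0.2375, -0.0000], ω = ẑ
J2: z=[0.9744, 0.2250, 0.0000] o=[-0.0405, 0.1754, 0.3500] → [0.1332, -0.5771, -0.3785, 0.9744, 0.2250, 0.0000]
J3: z=[-0.0986, 0.4271, 0.8988] o=[0.0880, 0.4633, 0.2273] → [0.8557, 0.2049, -0.0035, -0.0986, 0.4271, 0.8988]
J4: z=[-0.8727, -0.4712, 0.1282] o=[0.4037, -0.0460, 0.5039] → [-0.1934, 0.3613, 0.0116, -0.8727, -0.4712, 0.1282]
J5: z=[-0.2846, 0.7041, 0.6506] o=[0.5346, -0.2213, 0.7510] → [0.0876, -0.1388, 0.1886, -0.2846, 0.7041, 0.6506]
V = J·q̇ = [-0.1219, 0.2299, 0.0609, -0.0032, -0.5047, -0.8404]

-0.1219 0.2299 0.0609 -0.0032 -0.5047 -0.8404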